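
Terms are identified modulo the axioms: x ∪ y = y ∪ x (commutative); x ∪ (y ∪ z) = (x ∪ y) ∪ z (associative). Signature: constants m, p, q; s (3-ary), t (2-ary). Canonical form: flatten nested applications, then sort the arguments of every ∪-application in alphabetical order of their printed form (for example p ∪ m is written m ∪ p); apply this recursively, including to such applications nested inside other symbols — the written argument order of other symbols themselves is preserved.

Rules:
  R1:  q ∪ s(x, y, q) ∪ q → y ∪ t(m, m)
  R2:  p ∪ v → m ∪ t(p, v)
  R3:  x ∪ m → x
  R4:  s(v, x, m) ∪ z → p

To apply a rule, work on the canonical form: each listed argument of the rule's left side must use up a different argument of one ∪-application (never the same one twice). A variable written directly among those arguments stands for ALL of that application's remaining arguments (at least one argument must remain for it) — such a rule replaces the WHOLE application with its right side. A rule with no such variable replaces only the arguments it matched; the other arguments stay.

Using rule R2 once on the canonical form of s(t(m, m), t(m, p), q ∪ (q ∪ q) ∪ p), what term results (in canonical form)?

Canonical form:  s(t(m, m), t(m, p), p ∪ q ∪ q ∪ q)
R2 matches:  uses p;  v := q ∪ q ∪ q
The extension variable absorbs all remaining arguments, so the whole application is rewritten.
New term:  s(t(m, m), t(m, p), m ∪ t(p, q ∪ q ∪ q))

Answer: s(t(m, m), t(m, p), m ∪ t(p, q ∪ q ∪ q))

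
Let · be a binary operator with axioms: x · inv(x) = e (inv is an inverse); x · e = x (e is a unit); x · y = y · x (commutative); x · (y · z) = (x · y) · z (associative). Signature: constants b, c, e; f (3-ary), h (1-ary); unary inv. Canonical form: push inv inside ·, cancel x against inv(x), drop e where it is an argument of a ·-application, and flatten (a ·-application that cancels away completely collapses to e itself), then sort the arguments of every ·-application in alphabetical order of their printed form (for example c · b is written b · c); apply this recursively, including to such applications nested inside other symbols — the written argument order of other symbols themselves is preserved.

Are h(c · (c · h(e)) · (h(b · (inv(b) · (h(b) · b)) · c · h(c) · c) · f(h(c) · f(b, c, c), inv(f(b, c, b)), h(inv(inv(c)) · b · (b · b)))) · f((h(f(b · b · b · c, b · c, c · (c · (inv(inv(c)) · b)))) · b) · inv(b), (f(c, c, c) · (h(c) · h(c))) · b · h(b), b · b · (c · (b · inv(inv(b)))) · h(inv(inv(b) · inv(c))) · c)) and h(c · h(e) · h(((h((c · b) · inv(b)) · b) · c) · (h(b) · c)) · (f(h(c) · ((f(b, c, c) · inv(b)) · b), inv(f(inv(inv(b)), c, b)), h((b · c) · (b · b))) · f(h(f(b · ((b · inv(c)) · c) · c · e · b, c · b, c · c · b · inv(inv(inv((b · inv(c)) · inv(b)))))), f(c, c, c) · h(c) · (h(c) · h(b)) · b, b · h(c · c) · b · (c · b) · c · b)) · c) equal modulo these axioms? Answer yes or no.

Answer: no — h(c · c · f(f(b, c, c) · h(c), inv(f(b, c, b)), h(b · b · b · c)) · f(h(f(b · b · b · c, b · c, b · c · c · c)), b · f(c, c, c) · h(b) · h(c) · h(c), b · b · b · b · c · c · h(b · c)) · h(b · c · c · h(b) · h(c)) · h(e)) vs h(c · c · f(f(b, c, c) · h(c), inv(f(b, c, b)), h(b · b · b · c)) · f(h(f(b · b · b · c, b · c, b · c · c · c)), b · f(c, c, c) · h(b) · h(c) · h(c), b · b · b · b · c · c · h(c · c)) · h(b · c · c · h(b) · h(c)) · h(e))

Derivation:
Left:  h(c · (c · h(e)) · (h(b · (inv(b) · (h(b) · b)) · c · h(c) · c) · f(h(c) · f(b, c, c), inv(f(b, c, b)), h(inv(inv(c)) · b · (b · b)))) · f((h(f(b · b · b · c, b · c, c · (c · (inv(inv(c)) · b)))) · b) · inv(b), (f(c, c, c) · (h(c) · h(c))) · b · h(b), b · b · (c · (b · inv(inv(b)))) · h(inv(inv(b) · inv(c))) · c))
  Descend into:  c · (c · h(e)) · (h(b · (inv(b) · (h(b) · b)) · c · h(c) · c) · f(h(c) · f(b, c, c), inv(f(b, c, b)), h(inv(inv(c)) · b · (b · b)))) · f((h(f(b · b · b · c, b · c, c · (c · (inv(inv(c)) · b)))) · b) · inv(b), (f(c, c, c) · (h(c) · h(c))) · b · h(b), b · b · (c · (b · inv(inv(b)))) · h(inv(inv(b) · inv(c))) · c)
  Push inv inside:  distribute inv over · and collapse double inv
  Collect terms:  c · c · h(e) · h(b · c · c · h(b) · h(c)) · f(f(b, c, c) · h(c), inv(f(b, c, b)), h(b · b · b · c)) · f(h(f(b · b · b · c, b · c, b · c · c · c)), b · f(c, c, c) · h(b) · h(c) · h(c), b · b · b · b · c · c · h(b · c))
  Sort:  c · c · f(f(b, c, c) · h(c), inv(f(b, c, b)), h(b · b · b · c)) · f(h(f(b · b · b · c, b · c, b · c · c · c)), b · f(c, c, c) · h(b) · h(c) · h(c), b · b · b · b · c · c · h(b · c)) · h(b · c · c · h(b) · h(c)) · h(e)
  Put back:  h(c · c · f(f(b, c, c) · h(c), inv(f(b, c, b)), h(b · b · b · c)) · f(h(f(b · b · b · c, b · c, b · c · c · c)), b · f(c, c, c) · h(b) · h(c) · h(c), b · b · b · b · c · c · h(b · c)) · h(b · c · c · h(b) · h(c)) · h(e))
Right:  h(c · h(e) · h(((h((c · b) · inv(b)) · b) · c) · (h(b) · c)) · (f(h(c) · ((f(b, c, c) · inv(b)) · b), inv(f(inv(inv(b)), c, b)), h((b · c) · (b · b))) · f(h(f(b · ((b · inv(c)) · c) · c · e · b, c · b, c · c · b · inv(inv(inv((b · inv(c)) · inv(b)))))), f(c, c, c) · h(c) · (h(c) · h(b)) · b, b · h(c · c) · b · (c · b) · c · b)) · c)
  Focus inside:  c · h(e) · h(((h((c · b) · inv(b)) · b) · c) · (h(b) · c)) · (f(h(c) · ((f(b, c, c) · inv(b)) · b), inv(f(inv(inv(b)), c, b)), h((b · c) · (b · b))) · f(h(f(b · ((b · inv(c)) · c) · c · e · b, c · b, c · c · b · inv(inv(inv((b · inv(c)) · inv(b)))))), f(c, c, c) · h(c) · (h(c) · h(b)) · b, b · h(c · c) · b · (c · b) · c · b)) · c
  Push inv inside:  distribute inv over · and collapse double inv
  Collect terms:  c · c · h(e) · h(b · c · c · h(b) · h(c)) · f(f(b, c, c) · h(c), inv(f(b, c, b)), h(b · b · b · c)) · f(h(f(b · b · b · c, b · c, b · c · c · c)), b · f(c, c, c) · h(b) · h(c) · h(c), b · b · b · b · c · c · h(c · c))
  Order the arguments:  c · c · f(f(b, c, c) · h(c), inv(f(b, c, b)), h(b · b · b · c)) · f(h(f(b · b · b · c, b · c, b · c · c · c)), b · f(c, c, c) · h(b) · h(c) · h(c), b · b · b · b · c · c · h(c · c)) · h(b · c · c · h(b) · h(c)) · h(e)
  Put back:  h(c · c · f(f(b, c, c) · h(c), inv(f(b, c, b)), h(b · b · b · c)) · f(h(f(b · b · b · c, b · c, b · c · c · c)), b · f(c, c, c) · h(b) · h(c) · h(c), b · b · b · b · c · c · h(c · c)) · h(b · c · c · h(b) · h(c)) · h(e))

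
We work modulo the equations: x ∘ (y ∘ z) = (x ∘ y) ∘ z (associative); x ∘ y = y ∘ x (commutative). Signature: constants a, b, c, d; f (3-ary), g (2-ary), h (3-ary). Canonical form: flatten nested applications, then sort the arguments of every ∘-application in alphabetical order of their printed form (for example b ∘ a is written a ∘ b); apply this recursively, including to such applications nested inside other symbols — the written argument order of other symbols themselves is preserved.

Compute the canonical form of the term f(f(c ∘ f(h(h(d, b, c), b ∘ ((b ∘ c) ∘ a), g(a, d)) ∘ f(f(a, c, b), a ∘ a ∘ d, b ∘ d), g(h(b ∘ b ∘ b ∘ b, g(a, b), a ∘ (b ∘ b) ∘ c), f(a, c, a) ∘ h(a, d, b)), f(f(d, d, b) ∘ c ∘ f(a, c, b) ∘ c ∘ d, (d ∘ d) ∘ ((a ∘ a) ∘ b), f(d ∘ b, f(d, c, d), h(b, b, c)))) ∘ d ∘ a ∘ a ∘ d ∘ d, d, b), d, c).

Answer: f(f(a ∘ a ∘ c ∘ d ∘ d ∘ d ∘ f(f(f(a, c, b), a ∘ a ∘ d, b ∘ d) ∘ h(h(d, b, c), a ∘ b ∘ b ∘ c, g(a, d)), g(h(b ∘ b ∘ b ∘ b, g(a, b), a ∘ b ∘ b ∘ c), f(a, c, a) ∘ h(a, d, b)), f(c ∘ c ∘ d ∘ f(a, c, b) ∘ f(d, d, b), a ∘ a ∘ b ∘ d ∘ d, f(b ∘ d, f(d, c, d), h(b, b, c)))), d, b), d, c)

Derivation:
Focus inside:  c ∘ f(h(h(d, b, c), b ∘ ((b ∘ c) ∘ a), g(a, d)) ∘ f(f(a, c, b), a ∘ a ∘ d, b ∘ d), g(h(b ∘ b ∘ b ∘ b, g(a, b), a ∘ (b ∘ b) ∘ c), f(a, c, a) ∘ h(a, d, b)), f(f(d, d, b) ∘ c ∘ f(a, c, b) ∘ c ∘ d, (d ∘ d) ∘ ((a ∘ a) ∘ b), f(d ∘ b, f(d, c, d), h(b, b, c)))) ∘ d ∘ a ∘ a ∘ d ∘ d
Inside:  f(h(h(d, b, c), b ∘ ((b ∘ c) ∘ a), g(a, d)) ∘ f(f(a, c, b), a ∘ a ∘ d, b ∘ d), g(h(b ∘ b ∘ b ∘ b, g(a, b), a ∘ (b ∘ b) ∘ c), f(a, c, a) ∘ h(a, d, b)), f(f(d, d, b) ∘ c ∘ f(a, c, b) ∘ c ∘ d, (d ∘ d) ∘ ((a ∘ a) ∘ b), f(d ∘ b, f(d, c, d), h(b, b, c))))  →  f(f(f(a, c, b), a ∘ a ∘ d, b ∘ d) ∘ h(h(d, b, c), a ∘ b ∘ b ∘ c, g(a, d)), g(h(b ∘ b ∘ b ∘ b, g(a, b), a ∘ b ∘ b ∘ c), f(a, c, a) ∘ h(a, d, b)), f(c ∘ c ∘ d ∘ f(a, c, b) ∘ f(d, d, b), a ∘ a ∘ b ∘ d ∘ d, f(b ∘ d, f(d, c, d), h(b, b, c))))
Order the arguments:  a ∘ a ∘ c ∘ d ∘ d ∘ d ∘ f(f(f(a, c, b), a ∘ a ∘ d, b ∘ d) ∘ h(h(d, b, c), a ∘ b ∘ b ∘ c, g(a, d)), g(h(b ∘ b ∘ b ∘ b, g(a, b), a ∘ b ∘ b ∘ c), f(a, c, a) ∘ h(a, d, b)), f(c ∘ c ∘ d ∘ f(a, c, b) ∘ f(d, d, b), a ∘ a ∘ b ∘ d ∘ d, f(b ∘ d, f(d, c, d), h(b, b, c))))
Reassemble:  f(f(a ∘ a ∘ c ∘ d ∘ d ∘ d ∘ f(f(f(a, c, b), a ∘ a ∘ d, b ∘ d) ∘ h(h(d, b, c), a ∘ b ∘ b ∘ c, g(a, d)), g(h(b ∘ b ∘ b ∘ b, g(a, b), a ∘ b ∘ b ∘ c), f(a, c, a) ∘ h(a, d, b)), f(c ∘ c ∘ d ∘ f(a, c, b) ∘ f(d, d, b), a ∘ a ∘ b ∘ d ∘ d, f(b ∘ d, f(d, c, d), h(b, b, c)))), d, b), d, c)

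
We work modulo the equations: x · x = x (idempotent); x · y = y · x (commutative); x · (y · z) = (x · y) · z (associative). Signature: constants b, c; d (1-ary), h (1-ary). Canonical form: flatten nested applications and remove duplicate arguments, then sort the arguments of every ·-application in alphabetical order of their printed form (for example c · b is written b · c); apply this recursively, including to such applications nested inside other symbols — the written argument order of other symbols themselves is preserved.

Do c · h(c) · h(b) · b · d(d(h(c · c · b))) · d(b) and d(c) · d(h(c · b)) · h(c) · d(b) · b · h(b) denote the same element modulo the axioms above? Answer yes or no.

Left:  c · h(c) · h(b) · b · d(d(h(c · c · b))) · d(b)
  Canonicalize subterm:  d(d(h(c · c · b)))  →  d(d(h(b · c)))
  Sort:  b · c · d(b) · d(d(h(b · c))) · h(b) · h(c)
Right:  d(c) · d(h(c · b)) · h(c) · d(b) · b · h(b)
  Simplify inside:  d(h(c · b))  →  d(h(b · c))
  Sort arguments:  b · d(b) · d(c) · d(h(b · c)) · h(b) · h(c)

Answer: no — b · c · d(b) · d(d(h(b · c))) · h(b) · h(c) vs b · d(b) · d(c) · d(h(b · c)) · h(b) · h(c)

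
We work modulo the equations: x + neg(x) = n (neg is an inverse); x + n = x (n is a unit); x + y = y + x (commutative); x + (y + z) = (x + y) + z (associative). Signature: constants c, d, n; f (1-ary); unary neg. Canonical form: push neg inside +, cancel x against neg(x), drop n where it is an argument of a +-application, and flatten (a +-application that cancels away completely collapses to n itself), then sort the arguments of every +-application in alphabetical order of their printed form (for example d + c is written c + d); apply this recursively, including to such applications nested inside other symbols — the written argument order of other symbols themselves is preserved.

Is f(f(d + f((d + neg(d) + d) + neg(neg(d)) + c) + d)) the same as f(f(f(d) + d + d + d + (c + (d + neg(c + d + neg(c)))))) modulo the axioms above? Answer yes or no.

Answer: no — f(f(d + d + f(c + d + d))) vs f(f(c + d + d + d + f(d)))

Derivation:
Left:  f(f(d + f((d + neg(d) + d) + neg(neg(d)) + c) + d))
  Work inside:  d + f((d + neg(d) + d) + neg(neg(d)) + c) + d
  Push neg inside:  distribute neg over + and collapse double neg
  Collect:  d + d + f(c + d + d)
  Rebuild:  f(f(d + d + f(c + d + d)))
Right:  f(f(f(d) + d + d + d + (c + (d + neg(c + d + neg(c))))))
  Descend into:  f(d) + d + d + d + (c + (d + neg(c + d + neg(c))))
  Push neg inside:  distribute neg over + and collapse double neg
  Combine occurrences:  f(d) + d + d + d + c
  Sort:  c + d + d + d + f(d)
  Reassemble:  f(f(c + d + d + d + f(d)))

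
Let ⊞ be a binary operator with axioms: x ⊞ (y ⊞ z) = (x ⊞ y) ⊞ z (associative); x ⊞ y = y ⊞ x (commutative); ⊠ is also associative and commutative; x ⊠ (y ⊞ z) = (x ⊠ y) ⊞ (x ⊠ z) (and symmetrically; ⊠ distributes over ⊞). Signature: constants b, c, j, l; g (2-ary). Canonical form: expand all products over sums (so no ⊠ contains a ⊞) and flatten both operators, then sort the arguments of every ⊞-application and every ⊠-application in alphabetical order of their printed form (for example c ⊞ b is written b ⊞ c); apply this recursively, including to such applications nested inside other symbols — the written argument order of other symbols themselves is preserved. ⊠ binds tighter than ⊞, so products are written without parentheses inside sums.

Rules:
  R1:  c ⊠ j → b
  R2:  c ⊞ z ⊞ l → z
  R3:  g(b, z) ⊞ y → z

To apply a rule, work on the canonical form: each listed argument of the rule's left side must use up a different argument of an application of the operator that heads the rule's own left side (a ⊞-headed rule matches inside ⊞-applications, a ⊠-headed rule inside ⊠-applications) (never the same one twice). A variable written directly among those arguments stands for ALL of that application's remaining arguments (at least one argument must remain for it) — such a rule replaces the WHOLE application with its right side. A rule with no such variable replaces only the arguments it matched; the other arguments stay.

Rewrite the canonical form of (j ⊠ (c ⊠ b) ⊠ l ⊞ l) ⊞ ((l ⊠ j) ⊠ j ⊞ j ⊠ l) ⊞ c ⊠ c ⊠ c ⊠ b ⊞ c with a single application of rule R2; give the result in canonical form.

Canonical form:  b ⊠ c ⊠ c ⊠ c ⊞ b ⊠ c ⊠ j ⊠ l ⊞ c ⊞ j ⊠ j ⊠ l ⊞ j ⊠ l ⊞ l
Match R2:  consume c, l;  z := b ⊠ c ⊠ c ⊠ c ⊞ b ⊠ c ⊠ j ⊠ l ⊞ j ⊠ j ⊠ l ⊞ j ⊠ l
Every leftover argument binds to the variable; the entire application is replaced.
Result:  b ⊠ c ⊠ c ⊠ c ⊞ b ⊠ c ⊠ j ⊠ l ⊞ j ⊠ j ⊠ l ⊞ j ⊠ l

Answer: b ⊠ c ⊠ c ⊠ c ⊞ b ⊠ c ⊠ j ⊠ l ⊞ j ⊠ j ⊠ l ⊞ j ⊠ l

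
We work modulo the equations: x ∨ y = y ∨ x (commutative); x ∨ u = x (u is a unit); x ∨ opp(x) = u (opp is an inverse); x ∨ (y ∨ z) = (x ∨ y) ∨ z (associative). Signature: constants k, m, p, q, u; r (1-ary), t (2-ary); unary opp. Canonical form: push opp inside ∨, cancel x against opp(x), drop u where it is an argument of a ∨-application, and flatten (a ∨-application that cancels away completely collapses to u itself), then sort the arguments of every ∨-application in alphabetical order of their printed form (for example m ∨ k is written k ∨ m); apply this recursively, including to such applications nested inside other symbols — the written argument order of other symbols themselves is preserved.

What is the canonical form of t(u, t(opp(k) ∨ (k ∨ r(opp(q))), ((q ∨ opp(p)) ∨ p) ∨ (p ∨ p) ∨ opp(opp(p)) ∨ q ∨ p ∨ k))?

Answer: t(u, t(r(opp(q)), k ∨ p ∨ p ∨ p ∨ p ∨ q ∨ q))

Derivation:
Work inside:  ((q ∨ opp(p)) ∨ p) ∨ (p ∨ p) ∨ opp(opp(p)) ∨ q ∨ p ∨ k
Push opp inside:  distribute opp over ∨ and collapse double opp
Combine occurrences:  q ∨ q ∨ p ∨ p ∨ p ∨ p ∨ k
Order the arguments:  k ∨ p ∨ p ∨ p ∨ p ∨ q ∨ q
Put back:  t(u, t(r(opp(q)), k ∨ p ∨ p ∨ p ∨ p ∨ q ∨ q))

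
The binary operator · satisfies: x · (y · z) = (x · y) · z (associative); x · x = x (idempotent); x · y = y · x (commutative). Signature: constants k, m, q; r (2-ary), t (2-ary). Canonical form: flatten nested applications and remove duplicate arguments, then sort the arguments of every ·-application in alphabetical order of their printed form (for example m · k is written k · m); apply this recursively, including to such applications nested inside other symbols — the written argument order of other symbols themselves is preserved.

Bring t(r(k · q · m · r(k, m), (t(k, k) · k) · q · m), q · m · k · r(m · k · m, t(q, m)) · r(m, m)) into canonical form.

Descend into:  q · m · k · r(m · k · m, t(q, m)) · r(m, m)
Canonicalize subterm:  r(m · k · m, t(q, m))  →  r(k · m, t(q, m))
Order the arguments:  k · m · q · r(k · m, t(q, m)) · r(m, m)
Put back:  t(r(k · m · q · r(k, m), k · m · q · t(k, k)), k · m · q · r(k · m, t(q, m)) · r(m, m))

Answer: t(r(k · m · q · r(k, m), k · m · q · t(k, k)), k · m · q · r(k · m, t(q, m)) · r(m, m))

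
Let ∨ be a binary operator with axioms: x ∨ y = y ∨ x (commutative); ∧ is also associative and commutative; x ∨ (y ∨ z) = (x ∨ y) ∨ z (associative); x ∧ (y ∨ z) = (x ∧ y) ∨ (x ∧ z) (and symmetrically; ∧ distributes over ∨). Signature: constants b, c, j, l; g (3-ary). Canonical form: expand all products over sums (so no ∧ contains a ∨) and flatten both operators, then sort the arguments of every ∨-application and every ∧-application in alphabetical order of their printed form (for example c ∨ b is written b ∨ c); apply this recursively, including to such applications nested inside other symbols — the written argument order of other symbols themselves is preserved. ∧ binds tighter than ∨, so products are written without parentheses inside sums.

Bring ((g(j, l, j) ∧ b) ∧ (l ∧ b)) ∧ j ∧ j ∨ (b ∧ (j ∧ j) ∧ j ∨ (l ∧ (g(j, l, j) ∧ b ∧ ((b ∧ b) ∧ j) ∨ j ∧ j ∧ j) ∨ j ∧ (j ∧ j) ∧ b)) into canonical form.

Distribute:  b ∧ b ∧ g(j, l, j) ∧ j ∧ j ∧ l ∨ b ∧ j ∧ j ∧ j ∨ b ∧ b ∧ b ∧ g(j, l, j) ∧ j ∧ l ∨ j ∧ j ∧ j ∧ l ∨ b ∧ j ∧ j ∧ j
Sort arguments:  b ∧ b ∧ b ∧ g(j, l, j) ∧ j ∧ l ∨ b ∧ b ∧ g(j, l, j) ∧ j ∧ j ∧ l ∨ b ∧ j ∧ j ∧ j ∨ b ∧ j ∧ j ∧ j ∨ j ∧ j ∧ j ∧ l

Answer: b ∧ b ∧ b ∧ g(j, l, j) ∧ j ∧ l ∨ b ∧ b ∧ g(j, l, j) ∧ j ∧ j ∧ l ∨ b ∧ j ∧ j ∧ j ∨ b ∧ j ∧ j ∧ j ∨ j ∧ j ∧ j ∧ l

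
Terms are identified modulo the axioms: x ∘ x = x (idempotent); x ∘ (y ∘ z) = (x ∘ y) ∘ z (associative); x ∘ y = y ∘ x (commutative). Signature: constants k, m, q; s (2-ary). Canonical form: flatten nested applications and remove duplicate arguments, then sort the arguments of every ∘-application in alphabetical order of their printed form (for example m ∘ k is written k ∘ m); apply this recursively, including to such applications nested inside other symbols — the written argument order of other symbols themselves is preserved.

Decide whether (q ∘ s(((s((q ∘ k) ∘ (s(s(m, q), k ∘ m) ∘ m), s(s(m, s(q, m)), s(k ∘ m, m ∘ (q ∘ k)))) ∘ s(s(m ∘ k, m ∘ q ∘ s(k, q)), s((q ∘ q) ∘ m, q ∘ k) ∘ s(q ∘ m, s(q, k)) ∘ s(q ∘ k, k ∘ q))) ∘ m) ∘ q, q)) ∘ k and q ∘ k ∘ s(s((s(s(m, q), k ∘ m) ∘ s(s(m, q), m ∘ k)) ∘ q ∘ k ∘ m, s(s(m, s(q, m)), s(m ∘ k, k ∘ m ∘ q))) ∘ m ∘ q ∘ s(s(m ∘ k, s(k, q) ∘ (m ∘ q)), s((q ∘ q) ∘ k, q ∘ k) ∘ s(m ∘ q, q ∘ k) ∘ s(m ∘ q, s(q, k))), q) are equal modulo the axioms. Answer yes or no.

Left:  (q ∘ s(((s((q ∘ k) ∘ (s(s(m, q), k ∘ m) ∘ m), s(s(m, s(q, m)), s(k ∘ m, m ∘ (q ∘ k)))) ∘ s(s(m ∘ k, m ∘ q ∘ s(k, q)), s((q ∘ q) ∘ m, q ∘ k) ∘ s(q ∘ m, s(q, k)) ∘ s(q ∘ k, k ∘ q))) ∘ m) ∘ q, q)) ∘ k
  Merge nested applications:  q ∘ s(((s((q ∘ k) ∘ (s(s(m, q), k ∘ m) ∘ m), s(s(m, s(q, m)), s(k ∘ m, m ∘ (q ∘ k)))) ∘ s(s(m ∘ k, m ∘ q ∘ s(k, q)), s((q ∘ q) ∘ m, q ∘ k) ∘ s(q ∘ m, s(q, k)) ∘ s(q ∘ k, k ∘ q))) ∘ m) ∘ q, q) ∘ k
  Inside:  s(((s((q ∘ k) ∘ (s(s(m, q), k ∘ m) ∘ m), s(s(m, s(q, m)), s(k ∘ m, m ∘ (q ∘ k)))) ∘ s(s(m ∘ k, m ∘ q ∘ s(k, q)), s((q ∘ q) ∘ m, q ∘ k) ∘ s(q ∘ m, s(q, k)) ∘ s(q ∘ k, k ∘ q))) ∘ m) ∘ q, q)  →  s(m ∘ q ∘ s(k ∘ m ∘ q ∘ s(s(m, q), k ∘ m), s(s(m, s(q, m)), s(k ∘ m, k ∘ m ∘ q))) ∘ s(s(k ∘ m, m ∘ q ∘ s(k, q)), s(k ∘ q, k ∘ q) ∘ s(m ∘ q, k ∘ q) ∘ s(m ∘ q, s(q, k))), q)
  Sort arguments:  k ∘ q ∘ s(m ∘ q ∘ s(k ∘ m ∘ q ∘ s(s(m, q), k ∘ m), s(s(m, s(q, m)), s(k ∘ m, k ∘ m ∘ q))) ∘ s(s(k ∘ m, m ∘ q ∘ s(k, q)), s(k ∘ q, k ∘ q) ∘ s(m ∘ q, k ∘ q) ∘ s(m ∘ q, s(q, k))), q)
Right:  q ∘ k ∘ s(s((s(s(m, q), k ∘ m) ∘ s(s(m, q), m ∘ k)) ∘ q ∘ k ∘ m, s(s(m, s(q, m)), s(m ∘ k, k ∘ m ∘ q))) ∘ m ∘ q ∘ s(s(m ∘ k, s(k, q) ∘ (m ∘ q)), s((q ∘ q) ∘ k, q ∘ k) ∘ s(m ∘ q, q ∘ k) ∘ s(m ∘ q, s(q, k))), q)
  Canonicalize subterm:  s(s((s(s(m, q), k ∘ m) ∘ s(s(m, q), m ∘ k)) ∘ q ∘ k ∘ m, s(s(m, s(q, m)), s(m ∘ k, k ∘ m ∘ q))) ∘ m ∘ q ∘ s(s(m ∘ k, s(k, q) ∘ (m ∘ q)), s((q ∘ q) ∘ k, q ∘ k) ∘ s(m ∘ q, q ∘ k) ∘ s(m ∘ q, s(q, k))), q)  →  s(m ∘ q ∘ s(k ∘ m ∘ q ∘ s(s(m, q), k ∘ m), s(s(m, s(q, m)), s(k ∘ m, k ∘ m ∘ q))) ∘ s(s(k ∘ m, m ∘ q ∘ s(k, q)), s(k ∘ q, k ∘ q) ∘ s(m ∘ q, k ∘ q) ∘ s(m ∘ q, s(q, k))), q)
  Order the arguments:  k ∘ q ∘ s(m ∘ q ∘ s(k ∘ m ∘ q ∘ s(s(m, q), k ∘ m), s(s(m, s(q, m)), s(k ∘ m, k ∘ m ∘ q))) ∘ s(s(k ∘ m, m ∘ q ∘ s(k, q)), s(k ∘ q, k ∘ q) ∘ s(m ∘ q, k ∘ q) ∘ s(m ∘ q, s(q, k))), q)

Answer: yes — both canonical forms are k ∘ q ∘ s(m ∘ q ∘ s(k ∘ m ∘ q ∘ s(s(m, q), k ∘ m), s(s(m, s(q, m)), s(k ∘ m, k ∘ m ∘ q))) ∘ s(s(k ∘ m, m ∘ q ∘ s(k, q)), s(k ∘ q, k ∘ q) ∘ s(m ∘ q, k ∘ q) ∘ s(m ∘ q, s(q, k))), q)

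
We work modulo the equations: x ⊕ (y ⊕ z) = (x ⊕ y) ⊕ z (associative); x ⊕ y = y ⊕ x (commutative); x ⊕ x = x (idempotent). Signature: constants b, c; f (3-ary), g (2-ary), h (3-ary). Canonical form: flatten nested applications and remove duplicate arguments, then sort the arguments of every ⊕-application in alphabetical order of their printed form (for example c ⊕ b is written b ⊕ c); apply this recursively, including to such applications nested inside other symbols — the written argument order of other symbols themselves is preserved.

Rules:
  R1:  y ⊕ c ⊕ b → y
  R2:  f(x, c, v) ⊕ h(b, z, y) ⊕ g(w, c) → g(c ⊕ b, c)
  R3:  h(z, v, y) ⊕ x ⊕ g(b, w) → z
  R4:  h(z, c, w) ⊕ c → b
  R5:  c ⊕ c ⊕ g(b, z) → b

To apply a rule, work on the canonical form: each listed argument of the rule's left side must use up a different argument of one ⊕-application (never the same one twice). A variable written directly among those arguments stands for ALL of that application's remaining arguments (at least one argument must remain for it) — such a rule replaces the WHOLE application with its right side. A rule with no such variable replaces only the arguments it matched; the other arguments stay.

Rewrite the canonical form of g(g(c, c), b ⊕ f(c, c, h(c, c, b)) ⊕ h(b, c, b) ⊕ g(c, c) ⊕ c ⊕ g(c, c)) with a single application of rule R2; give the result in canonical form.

Canonical form:  g(g(c, c), b ⊕ c ⊕ f(c, c, h(c, c, b)) ⊕ g(c, c) ⊕ h(b, c, b))
Apply R2:  consuming f(c, c, h(c, c, b)), g(c, c), h(b, c, b);  v := h(c, c, b), w := c, x := c, y := b, z := c
New term:  g(g(c, c), b ⊕ c ⊕ g(b ⊕ c, c))

Answer: g(g(c, c), b ⊕ c ⊕ g(b ⊕ c, c))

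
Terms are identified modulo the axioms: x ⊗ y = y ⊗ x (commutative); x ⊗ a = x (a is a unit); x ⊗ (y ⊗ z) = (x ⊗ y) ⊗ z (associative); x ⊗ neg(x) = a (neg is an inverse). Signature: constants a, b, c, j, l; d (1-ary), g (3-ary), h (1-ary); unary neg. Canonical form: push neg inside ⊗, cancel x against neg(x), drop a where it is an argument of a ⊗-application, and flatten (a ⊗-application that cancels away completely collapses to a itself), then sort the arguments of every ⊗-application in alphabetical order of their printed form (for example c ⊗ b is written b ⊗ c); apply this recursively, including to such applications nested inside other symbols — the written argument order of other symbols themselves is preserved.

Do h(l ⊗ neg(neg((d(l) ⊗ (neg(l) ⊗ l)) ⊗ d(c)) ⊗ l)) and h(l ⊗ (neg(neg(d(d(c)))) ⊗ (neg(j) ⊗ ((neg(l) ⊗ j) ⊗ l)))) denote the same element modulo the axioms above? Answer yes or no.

Left:  h(l ⊗ neg(neg((d(l) ⊗ (neg(l) ⊗ l)) ⊗ d(c)) ⊗ l))
  Work inside:  l ⊗ neg(neg((d(l) ⊗ (neg(l) ⊗ l)) ⊗ d(c)) ⊗ l)
  Push neg inside:  distribute neg over ⊗ and collapse double neg
  Inverses cancel:  l cancels
  Combine occurrences:  d(l) ⊗ d(c)
  Order the arguments:  d(c) ⊗ d(l)
  Reassemble:  h(d(c) ⊗ d(l))
Right:  h(l ⊗ (neg(neg(d(d(c)))) ⊗ (neg(j) ⊗ ((neg(l) ⊗ j) ⊗ l))))
  Descend into:  l ⊗ (neg(neg(d(d(c)))) ⊗ (neg(j) ⊗ ((neg(l) ⊗ j) ⊗ l)))
  Push neg inside:  distribute neg over ⊗ and collapse double neg
  Cancel inverse pairs:  j cancels
  Collect terms:  l ⊗ d(d(c))
  Order the arguments:  d(d(c)) ⊗ l
  Put back:  h(d(d(c)) ⊗ l)

Answer: no — h(d(c) ⊗ d(l)) vs h(d(d(c)) ⊗ l)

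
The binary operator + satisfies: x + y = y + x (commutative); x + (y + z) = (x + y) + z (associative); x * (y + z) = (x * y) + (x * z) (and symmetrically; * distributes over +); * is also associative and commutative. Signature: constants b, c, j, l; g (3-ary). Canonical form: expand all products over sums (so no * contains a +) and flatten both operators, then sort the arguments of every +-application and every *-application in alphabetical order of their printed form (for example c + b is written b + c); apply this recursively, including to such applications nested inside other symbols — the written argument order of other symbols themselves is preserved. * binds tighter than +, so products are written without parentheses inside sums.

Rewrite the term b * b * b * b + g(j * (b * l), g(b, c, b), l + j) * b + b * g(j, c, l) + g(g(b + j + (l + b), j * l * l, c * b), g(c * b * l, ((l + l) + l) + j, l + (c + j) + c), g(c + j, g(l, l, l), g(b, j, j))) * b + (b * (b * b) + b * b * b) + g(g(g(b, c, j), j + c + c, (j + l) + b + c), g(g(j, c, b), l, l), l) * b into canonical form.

Merge nested applications:  b * b * b * b + b * g(b * j * l, g(b, c, b), j + l) + b * g(j, c, l) + b * g(g(b + b + j + l, j * l * l, b * c), g(b * c * l, j + l + l + l, c + c + j + l), g(c + j, g(l, l, l), g(b, j, j))) + b * b * b + b * b * b + b * g(g(g(b, c, j), c + c + j, b + c + j + l), g(g(j, c, b), l, l), l)
Sort:  b * b * b + b * b * b + b * b * b * b + b * g(b * j * l, g(b, c, b), j + l) + b * g(g(b + b + j + l, j * l * l, b * c), g(b * c * l, j + l + l + l, c + c + j + l), g(c + j, g(l, l, l), g(b, j, j))) + b * g(g(g(b, c, j), c + c + j, b + c + j + l), g(g(j, c, b), l, l), l) + b * g(j, c, l)

Answer: b * b * b + b * b * b + b * b * b * b + b * g(b * j * l, g(b, c, b), j + l) + b * g(g(b + b + j + l, j * l * l, b * c), g(b * c * l, j + l + l + l, c + c + j + l), g(c + j, g(l, l, l), g(b, j, j))) + b * g(g(g(b, c, j), c + c + j, b + c + j + l), g(g(j, c, b), l, l), l) + b * g(j, c, l)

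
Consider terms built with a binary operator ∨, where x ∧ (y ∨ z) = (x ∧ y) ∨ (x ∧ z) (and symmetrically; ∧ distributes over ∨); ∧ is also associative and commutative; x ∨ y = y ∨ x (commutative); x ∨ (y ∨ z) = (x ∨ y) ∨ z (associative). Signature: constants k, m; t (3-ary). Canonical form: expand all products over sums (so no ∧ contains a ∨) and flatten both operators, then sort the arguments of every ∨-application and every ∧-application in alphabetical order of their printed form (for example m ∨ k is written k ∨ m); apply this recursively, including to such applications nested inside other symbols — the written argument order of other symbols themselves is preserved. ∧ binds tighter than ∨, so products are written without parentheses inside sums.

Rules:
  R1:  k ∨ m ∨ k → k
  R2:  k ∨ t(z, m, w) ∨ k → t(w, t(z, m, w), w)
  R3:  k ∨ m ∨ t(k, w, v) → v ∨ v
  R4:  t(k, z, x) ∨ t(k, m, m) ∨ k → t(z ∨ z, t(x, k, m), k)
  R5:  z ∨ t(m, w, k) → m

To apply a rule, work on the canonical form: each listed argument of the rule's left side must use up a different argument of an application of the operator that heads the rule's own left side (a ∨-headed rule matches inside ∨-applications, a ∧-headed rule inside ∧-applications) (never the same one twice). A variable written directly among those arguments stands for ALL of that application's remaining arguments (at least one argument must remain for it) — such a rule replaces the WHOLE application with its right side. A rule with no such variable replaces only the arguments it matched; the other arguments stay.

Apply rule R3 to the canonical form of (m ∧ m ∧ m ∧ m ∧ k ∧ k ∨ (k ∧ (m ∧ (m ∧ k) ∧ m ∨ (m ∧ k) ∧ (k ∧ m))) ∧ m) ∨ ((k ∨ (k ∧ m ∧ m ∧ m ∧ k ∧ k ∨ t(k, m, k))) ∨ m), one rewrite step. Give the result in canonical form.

Canonical form:  k ∨ k ∧ k ∧ k ∧ m ∧ m ∧ m ∨ k ∧ k ∧ k ∧ m ∧ m ∧ m ∨ k ∧ k ∧ m ∧ m ∧ m ∧ m ∨ k ∧ k ∧ m ∧ m ∧ m ∧ m ∨ m ∨ t(k, m, k)
Apply R3:  consuming k, m, t(k, m, k);  v := k, w := m
Giving:  k ∨ k ∨ k ∧ k ∧ k ∧ m ∧ m ∧ m ∨ k ∧ k ∧ k ∧ m ∧ m ∧ m ∨ k ∧ k ∧ m ∧ m ∧ m ∧ m ∨ k ∧ k ∧ m ∧ m ∧ m ∧ m

Answer: k ∨ k ∨ k ∧ k ∧ k ∧ m ∧ m ∧ m ∨ k ∧ k ∧ k ∧ m ∧ m ∧ m ∨ k ∧ k ∧ m ∧ m ∧ m ∧ m ∨ k ∧ k ∧ m ∧ m ∧ m ∧ m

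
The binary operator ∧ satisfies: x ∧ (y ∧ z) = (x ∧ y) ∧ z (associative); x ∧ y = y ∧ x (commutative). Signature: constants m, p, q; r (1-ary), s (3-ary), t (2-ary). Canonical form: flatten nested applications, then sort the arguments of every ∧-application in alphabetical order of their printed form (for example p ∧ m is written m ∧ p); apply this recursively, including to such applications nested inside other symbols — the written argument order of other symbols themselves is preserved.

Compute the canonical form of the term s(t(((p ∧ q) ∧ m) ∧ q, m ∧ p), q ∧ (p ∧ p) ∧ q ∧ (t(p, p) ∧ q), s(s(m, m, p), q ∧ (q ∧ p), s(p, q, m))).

Descend into:  q ∧ (p ∧ p) ∧ q ∧ (t(p, p) ∧ q)
Flatten:  q ∧ p ∧ p ∧ q ∧ t(p, p) ∧ q
Sort:  p ∧ p ∧ q ∧ q ∧ q ∧ t(p, p)
Reassemble:  s(t(m ∧ p ∧ q ∧ q, m ∧ p), p ∧ p ∧ q ∧ q ∧ q ∧ t(p, p), s(s(m, m, p), p ∧ q ∧ q, s(p, q, m)))

Answer: s(t(m ∧ p ∧ q ∧ q, m ∧ p), p ∧ p ∧ q ∧ q ∧ q ∧ t(p, p), s(s(m, m, p), p ∧ q ∧ q, s(p, q, m)))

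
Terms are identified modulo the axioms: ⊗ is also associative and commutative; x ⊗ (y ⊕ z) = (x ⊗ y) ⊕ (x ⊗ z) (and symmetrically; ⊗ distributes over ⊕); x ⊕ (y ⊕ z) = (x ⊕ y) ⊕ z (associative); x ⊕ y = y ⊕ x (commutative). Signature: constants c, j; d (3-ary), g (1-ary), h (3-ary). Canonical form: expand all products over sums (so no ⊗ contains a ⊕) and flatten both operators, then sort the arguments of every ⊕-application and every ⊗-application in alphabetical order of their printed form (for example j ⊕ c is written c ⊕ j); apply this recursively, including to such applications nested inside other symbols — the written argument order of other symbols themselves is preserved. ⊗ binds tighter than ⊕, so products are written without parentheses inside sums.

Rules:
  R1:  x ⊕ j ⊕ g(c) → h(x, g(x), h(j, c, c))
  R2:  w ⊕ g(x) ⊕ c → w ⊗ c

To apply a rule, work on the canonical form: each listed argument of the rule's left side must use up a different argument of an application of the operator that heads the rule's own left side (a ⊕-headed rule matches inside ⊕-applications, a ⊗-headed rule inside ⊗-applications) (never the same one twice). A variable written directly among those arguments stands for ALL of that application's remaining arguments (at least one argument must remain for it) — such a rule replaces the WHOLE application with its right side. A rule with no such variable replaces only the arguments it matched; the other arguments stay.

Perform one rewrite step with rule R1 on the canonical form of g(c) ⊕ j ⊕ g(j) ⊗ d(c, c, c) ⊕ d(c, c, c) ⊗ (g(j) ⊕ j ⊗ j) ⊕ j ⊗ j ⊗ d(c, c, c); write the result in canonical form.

Canonical form:  d(c, c, c) ⊗ g(j) ⊕ d(c, c, c) ⊗ g(j) ⊕ d(c, c, c) ⊗ j ⊗ j ⊕ d(c, c, c) ⊗ j ⊗ j ⊕ g(c) ⊕ j
Match R1:  consume g(c), j;  x := d(c, c, c) ⊗ g(j) ⊕ d(c, c, c) ⊗ g(j) ⊕ d(c, c, c) ⊗ j ⊗ j ⊕ d(c, c, c) ⊗ j ⊗ j
Every leftover argument binds to the variable; the entire application is replaced.
Result:  h(d(c, c, c) ⊗ g(j) ⊕ d(c, c, c) ⊗ g(j) ⊕ d(c, c, c) ⊗ j ⊗ j ⊕ d(c, c, c) ⊗ j ⊗ j, g(d(c, c, c) ⊗ g(j) ⊕ d(c, c, c) ⊗ g(j) ⊕ d(c, c, c) ⊗ j ⊗ j ⊕ d(c, c, c) ⊗ j ⊗ j), h(j, c, c))

Answer: h(d(c, c, c) ⊗ g(j) ⊕ d(c, c, c) ⊗ g(j) ⊕ d(c, c, c) ⊗ j ⊗ j ⊕ d(c, c, c) ⊗ j ⊗ j, g(d(c, c, c) ⊗ g(j) ⊕ d(c, c, c) ⊗ g(j) ⊕ d(c, c, c) ⊗ j ⊗ j ⊕ d(c, c, c) ⊗ j ⊗ j), h(j, c, c))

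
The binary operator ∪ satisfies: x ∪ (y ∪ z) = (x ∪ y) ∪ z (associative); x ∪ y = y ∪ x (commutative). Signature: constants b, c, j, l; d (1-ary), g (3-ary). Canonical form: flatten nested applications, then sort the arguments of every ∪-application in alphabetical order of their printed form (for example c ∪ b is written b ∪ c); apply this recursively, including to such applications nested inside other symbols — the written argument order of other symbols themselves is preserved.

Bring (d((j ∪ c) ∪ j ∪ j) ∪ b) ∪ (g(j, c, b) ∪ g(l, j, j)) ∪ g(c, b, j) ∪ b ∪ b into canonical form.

Un-nest:  d((j ∪ c) ∪ j ∪ j) ∪ b ∪ g(j, c, b) ∪ g(l, j, j) ∪ g(c, b, j) ∪ b ∪ b
Inside:  d((j ∪ c) ∪ j ∪ j)  →  d(c ∪ j ∪ j ∪ j)
Order the arguments:  b ∪ b ∪ b ∪ d(c ∪ j ∪ j ∪ j) ∪ g(c, b, j) ∪ g(j, c, b) ∪ g(l, j, j)

Answer: b ∪ b ∪ b ∪ d(c ∪ j ∪ j ∪ j) ∪ g(c, b, j) ∪ g(j, c, b) ∪ g(l, j, j)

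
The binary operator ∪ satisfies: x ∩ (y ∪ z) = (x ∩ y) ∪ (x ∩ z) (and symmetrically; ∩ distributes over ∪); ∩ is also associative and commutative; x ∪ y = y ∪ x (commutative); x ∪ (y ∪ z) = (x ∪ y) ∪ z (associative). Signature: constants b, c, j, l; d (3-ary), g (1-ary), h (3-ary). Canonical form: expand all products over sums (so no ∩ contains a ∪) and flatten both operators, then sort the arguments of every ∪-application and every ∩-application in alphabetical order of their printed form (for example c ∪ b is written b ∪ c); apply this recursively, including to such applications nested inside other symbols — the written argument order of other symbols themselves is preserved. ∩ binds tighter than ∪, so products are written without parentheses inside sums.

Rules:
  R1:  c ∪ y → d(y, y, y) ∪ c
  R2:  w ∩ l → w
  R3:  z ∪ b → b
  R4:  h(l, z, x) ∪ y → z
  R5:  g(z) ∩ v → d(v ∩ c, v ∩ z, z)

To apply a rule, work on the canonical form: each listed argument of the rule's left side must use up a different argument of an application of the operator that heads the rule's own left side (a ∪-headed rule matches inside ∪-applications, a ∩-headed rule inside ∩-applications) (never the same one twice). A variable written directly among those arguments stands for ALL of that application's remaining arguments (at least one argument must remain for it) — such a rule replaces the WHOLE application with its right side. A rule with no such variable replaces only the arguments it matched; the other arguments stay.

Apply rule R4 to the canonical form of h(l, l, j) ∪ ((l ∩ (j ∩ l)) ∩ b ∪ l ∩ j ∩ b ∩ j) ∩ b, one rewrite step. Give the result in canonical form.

Canonical form:  b ∩ b ∩ j ∩ j ∩ l ∪ b ∩ b ∩ j ∩ l ∩ l ∪ h(l, l, j)
R4 matches:  uses h(l, l, j);  x := j, y := b ∩ b ∩ j ∩ j ∩ l ∪ b ∩ b ∩ j ∩ l ∩ l, z := l
The extension variable absorbs all remaining arguments, so the whole application is rewritten.
Giving:  l

Answer: l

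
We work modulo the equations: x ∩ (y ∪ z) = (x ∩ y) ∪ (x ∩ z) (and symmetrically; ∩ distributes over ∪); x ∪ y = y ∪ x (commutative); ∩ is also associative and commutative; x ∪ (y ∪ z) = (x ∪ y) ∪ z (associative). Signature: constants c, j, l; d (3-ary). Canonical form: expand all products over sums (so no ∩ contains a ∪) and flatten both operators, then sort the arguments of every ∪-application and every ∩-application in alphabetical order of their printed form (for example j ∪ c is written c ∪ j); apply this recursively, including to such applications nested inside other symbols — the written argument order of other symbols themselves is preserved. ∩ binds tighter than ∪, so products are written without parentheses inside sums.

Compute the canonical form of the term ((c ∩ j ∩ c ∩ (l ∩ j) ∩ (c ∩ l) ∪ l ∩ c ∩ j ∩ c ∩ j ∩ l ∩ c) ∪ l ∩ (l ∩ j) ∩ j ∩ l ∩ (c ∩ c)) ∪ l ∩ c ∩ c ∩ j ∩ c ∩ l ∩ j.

Answer: c ∩ c ∩ c ∩ j ∩ j ∩ l ∩ l ∪ c ∩ c ∩ c ∩ j ∩ j ∩ l ∩ l ∪ c ∩ c ∩ c ∩ j ∩ j ∩ l ∩ l ∪ c ∩ c ∩ j ∩ j ∩ l ∩ l ∩ l

Derivation:
Un-nest:  c ∩ c ∩ c ∩ j ∩ j ∩ l ∩ l ∪ c ∩ c ∩ c ∩ j ∩ j ∩ l ∩ l ∪ c ∩ c ∩ j ∩ j ∩ l ∩ l ∩ l ∪ c ∩ c ∩ c ∩ j ∩ j ∩ l ∩ l
Sort arguments:  c ∩ c ∩ c ∩ j ∩ j ∩ l ∩ l ∪ c ∩ c ∩ c ∩ j ∩ j ∩ l ∩ l ∪ c ∩ c ∩ c ∩ j ∩ j ∩ l ∩ l ∪ c ∩ c ∩ j ∩ j ∩ l ∩ l ∩ l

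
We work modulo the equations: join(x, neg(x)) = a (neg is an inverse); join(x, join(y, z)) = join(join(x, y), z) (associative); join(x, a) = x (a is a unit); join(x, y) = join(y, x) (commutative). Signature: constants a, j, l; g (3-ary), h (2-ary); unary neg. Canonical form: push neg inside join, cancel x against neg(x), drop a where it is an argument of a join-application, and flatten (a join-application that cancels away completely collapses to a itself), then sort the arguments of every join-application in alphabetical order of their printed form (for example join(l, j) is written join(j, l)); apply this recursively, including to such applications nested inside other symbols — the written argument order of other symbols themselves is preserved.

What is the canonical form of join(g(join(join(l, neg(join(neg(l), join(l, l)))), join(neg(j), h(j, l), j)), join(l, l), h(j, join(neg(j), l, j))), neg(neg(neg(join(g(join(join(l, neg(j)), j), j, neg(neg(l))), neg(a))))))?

Push neg inside:  distribute neg over join and collapse double neg
Collect:  join(g(h(j, l), join(l, l), h(j, l)), neg(g(l, j, l)))

Answer: join(g(h(j, l), join(l, l), h(j, l)), neg(g(l, j, l)))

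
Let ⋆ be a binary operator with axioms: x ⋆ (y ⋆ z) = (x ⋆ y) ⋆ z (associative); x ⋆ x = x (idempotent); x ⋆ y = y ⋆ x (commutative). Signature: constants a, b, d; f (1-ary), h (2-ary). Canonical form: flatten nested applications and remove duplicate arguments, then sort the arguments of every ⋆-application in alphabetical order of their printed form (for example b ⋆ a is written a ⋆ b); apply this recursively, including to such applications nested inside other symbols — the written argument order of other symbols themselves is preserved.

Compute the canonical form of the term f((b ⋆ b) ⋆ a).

Work inside:  (b ⋆ b) ⋆ a
Flatten:  b ⋆ b ⋆ a
Deduplicate:  drop duplicate b
Sort arguments:  a ⋆ b
Reassemble:  f(a ⋆ b)

Answer: f(a ⋆ b)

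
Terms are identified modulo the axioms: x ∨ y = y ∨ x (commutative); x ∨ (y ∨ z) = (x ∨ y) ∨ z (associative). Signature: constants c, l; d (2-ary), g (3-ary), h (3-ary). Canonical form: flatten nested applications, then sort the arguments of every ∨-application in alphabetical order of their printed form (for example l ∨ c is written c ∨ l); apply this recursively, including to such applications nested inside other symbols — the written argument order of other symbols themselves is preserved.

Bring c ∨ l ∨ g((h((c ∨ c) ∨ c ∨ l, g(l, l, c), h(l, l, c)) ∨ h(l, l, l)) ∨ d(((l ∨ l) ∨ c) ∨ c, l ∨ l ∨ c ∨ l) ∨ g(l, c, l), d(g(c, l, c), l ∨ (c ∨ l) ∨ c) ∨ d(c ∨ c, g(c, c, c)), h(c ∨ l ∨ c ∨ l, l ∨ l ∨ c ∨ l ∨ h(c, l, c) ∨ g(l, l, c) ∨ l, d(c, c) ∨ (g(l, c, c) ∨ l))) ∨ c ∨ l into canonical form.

Simplify inside:  g((h((c ∨ c) ∨ c ∨ l, g(l, l, c), h(l, l, c)) ∨ h(l, l, l)) ∨ d(((l ∨ l) ∨ c) ∨ c, l ∨ l ∨ c ∨ l) ∨ g(l, c, l), d(g(c, l, c), l ∨ (c ∨ l) ∨ c) ∨ d(c ∨ c, g(c, c, c)), h(c ∨ l ∨ c ∨ l, l ∨ l ∨ c ∨ l ∨ h(c, l, c) ∨ g(l, l, c) ∨ l, d(c, c) ∨ (g(l, c, c) ∨ l)))  →  g(d(c ∨ c ∨ l ∨ l, c ∨ l ∨ l ∨ l) ∨ g(l, c, l) ∨ h(c ∨ c ∨ c ∨ l, g(l, l, c), h(l, l, c)) ∨ h(l, l, l), d(c ∨ c, g(c, c, c)) ∨ d(g(c, l, c), c ∨ c ∨ l ∨ l), h(c ∨ c ∨ l ∨ l, c ∨ g(l, l, c) ∨ h(c, l, c) ∨ l ∨ l ∨ l ∨ l, d(c, c) ∨ g(l, c, c) ∨ l))
Sort:  c ∨ c ∨ g(d(c ∨ c ∨ l ∨ l, c ∨ l ∨ l ∨ l) ∨ g(l, c, l) ∨ h(c ∨ c ∨ c ∨ l, g(l, l, c), h(l, l, c)) ∨ h(l, l, l), d(c ∨ c, g(c, c, c)) ∨ d(g(c, l, c), c ∨ c ∨ l ∨ l), h(c ∨ c ∨ l ∨ l, c ∨ g(l, l, c) ∨ h(c, l, c) ∨ l ∨ l ∨ l ∨ l, d(c, c) ∨ g(l, c, c) ∨ l)) ∨ l ∨ l

Answer: c ∨ c ∨ g(d(c ∨ c ∨ l ∨ l, c ∨ l ∨ l ∨ l) ∨ g(l, c, l) ∨ h(c ∨ c ∨ c ∨ l, g(l, l, c), h(l, l, c)) ∨ h(l, l, l), d(c ∨ c, g(c, c, c)) ∨ d(g(c, l, c), c ∨ c ∨ l ∨ l), h(c ∨ c ∨ l ∨ l, c ∨ g(l, l, c) ∨ h(c, l, c) ∨ l ∨ l ∨ l ∨ l, d(c, c) ∨ g(l, c, c) ∨ l)) ∨ l ∨ l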